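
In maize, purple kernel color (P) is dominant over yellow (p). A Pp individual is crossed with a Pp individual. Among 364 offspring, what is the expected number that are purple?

Punnett square for Pp × Pp:
Offspring genotypes: 1 PP, 2 Pp, 1 pp
purple: 3, yellow: 1
purple: 3 out of 4 → fraction 3/4
Expected count = 3/4 × 364 = 273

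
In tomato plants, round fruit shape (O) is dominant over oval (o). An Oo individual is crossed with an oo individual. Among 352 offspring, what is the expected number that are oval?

Punnett square for Oo × oo:
Offspring genotypes: 2 Oo, 2 oo
round: 2, oval: 2
oval: 2 out of 4 → fraction 1/2
Expected count = 1/2 × 352 = 176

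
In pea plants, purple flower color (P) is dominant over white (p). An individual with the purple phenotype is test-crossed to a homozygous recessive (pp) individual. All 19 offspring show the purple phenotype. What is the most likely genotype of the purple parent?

Test cross: ? × pp
All offspring are purple.
If the unknown parent were heterozygous (Pp), about half of 19 offspring would be white; none are. The unknown parent is most likely homozygous dominant (PP).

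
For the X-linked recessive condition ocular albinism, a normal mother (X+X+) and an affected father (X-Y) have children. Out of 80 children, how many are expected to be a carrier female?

Cross: X+X+ × X-Y
Offspring: 2 X+X-, 2 X+Y
Probability of a carrier female: 2/4 = 1/2
Expected count = 1/2 × 80 = 40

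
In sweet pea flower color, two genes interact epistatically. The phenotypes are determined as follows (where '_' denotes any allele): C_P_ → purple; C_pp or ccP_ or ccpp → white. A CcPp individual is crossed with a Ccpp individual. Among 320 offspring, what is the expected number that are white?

Cross: CcPp × Ccpp — consider each gene separately:
C gene: Cc × Cc → 1 CC, 2 Cc, 1 cc → 3 C_ : 1 cc (out of 4)
P gene: Pp × pp → 2 Pp, 2 pp → 2 P_ : 2 pp (out of 4)
Genotype classes (out of 4 × 4 = 16): C_P_ = 3×2 = 6; C_pp = 3×2 = 6; ccP_ = 1×2 = 2; ccpp = 1×2 = 2
Apply the phenotype rules: C_P_ (6) → purple; C_pp (6) + ccP_ (2) + ccpp (2) → white
Phenotype counts (out of 16): 6 purple, 10 white
white: 10 out of 16 → fraction 5/8
Expected count = 5/8 × 320 = 200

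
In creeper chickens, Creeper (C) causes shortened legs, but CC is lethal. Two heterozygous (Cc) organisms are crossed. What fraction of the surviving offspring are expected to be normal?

Cross: Cc × Cc
Punnett square offspring (before lethality): 1 CC, 2 Cc, 1 cc
The CC genotype is lethal (embryos die); surviving offspring: 2 Cc, 1 cc
normal: 1 out of 3
Probability: 1/3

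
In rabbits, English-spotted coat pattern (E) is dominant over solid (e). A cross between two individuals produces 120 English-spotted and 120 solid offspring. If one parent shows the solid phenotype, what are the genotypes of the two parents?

Observed offspring: 120 English-spotted, 120 solid
The observed ratio simplifies to 1:1. One parent shows solid, so its genotype must be ee. A 1:1 offspring split requires the other parent to be heterozygous (Ee).
Parent genotypes: ee × Ee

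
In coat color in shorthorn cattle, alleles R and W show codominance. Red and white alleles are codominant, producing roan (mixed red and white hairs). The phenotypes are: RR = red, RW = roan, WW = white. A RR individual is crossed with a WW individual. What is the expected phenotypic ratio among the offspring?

Punnett square for RR × WW:
Offspring genotypes: 4 RW
Phenotype counts: 4 roan
Ratio: all roan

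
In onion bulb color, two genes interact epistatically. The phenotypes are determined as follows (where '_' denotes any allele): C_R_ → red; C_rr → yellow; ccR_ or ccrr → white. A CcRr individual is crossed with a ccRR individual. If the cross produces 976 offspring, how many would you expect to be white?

Cross: CcRr × ccRR — consider each gene separately:
C gene: Cc × cc → 2 Cc, 2 cc → 2 C_ : 2 cc (out of 4)
R gene: Rr × RR → 2 RR, 2 Rr → 4 R_ (out of 4)
Genotype classes (out of 4 × 4 = 16): C_R_ = 2×4 = 8; ccR_ = 2×4 = 8
Apply the phenotype rules: C_R_ (8) → red; ccR_ (8) → white
Phenotype counts (out of 16): 8 red, 8 white
white: 8 out of 16 → fraction 1/2
Expected count = 1/2 × 976 = 488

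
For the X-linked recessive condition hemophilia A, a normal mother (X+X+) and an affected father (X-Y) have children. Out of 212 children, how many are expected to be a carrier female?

Cross: X+X+ × X-Y
Offspring: 2 X+X-, 2 X+Y
Probability of a carrier female: 2/4 = 1/2
Expected count = 1/2 × 212 = 106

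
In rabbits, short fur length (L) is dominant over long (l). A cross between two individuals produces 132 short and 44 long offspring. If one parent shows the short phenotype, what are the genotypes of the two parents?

Observed offspring: 132 short, 44 long
The observed ratio simplifies to 3:1. Long (ll) offspring appear, so each parent must contribute one l allele. The parent stated to show short carries L, so it is Ll. The other parent is then either Ll or ll: Ll × ll would give a 1:1 split, whereas Ll × Ll gives 3:1 — matching the data. So both parents are heterozygous (Ll × Ll).
Parent genotypes: Ll × Ll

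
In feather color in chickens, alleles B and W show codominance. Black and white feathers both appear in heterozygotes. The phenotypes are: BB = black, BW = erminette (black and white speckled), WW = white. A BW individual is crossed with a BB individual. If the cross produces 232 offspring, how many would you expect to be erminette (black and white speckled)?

Punnett square for BW × BB:
Offspring genotypes: 2 BB, 2 BW
Phenotype counts: 2 black, 2 erminette (black and white speckled)
erminette (black and white speckled): 2 out of 4 → fraction 1/2
Expected count = 1/2 × 232 = 116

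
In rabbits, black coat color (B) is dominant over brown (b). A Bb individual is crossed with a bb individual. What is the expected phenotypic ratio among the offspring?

Punnett square for Bb × bb:
Offspring genotypes: 2 Bb, 2 bb
black: 2, brown: 2
Ratio: 1:1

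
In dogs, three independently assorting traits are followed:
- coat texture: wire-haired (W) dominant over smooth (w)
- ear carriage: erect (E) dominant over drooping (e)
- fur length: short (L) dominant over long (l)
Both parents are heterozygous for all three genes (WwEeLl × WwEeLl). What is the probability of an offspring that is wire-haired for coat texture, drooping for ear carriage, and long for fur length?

Trihybrid cross: WwEeLl × WwEeLl
Each trait segregates independently with a 3:1 phenotypic ratio, so each gene contributes 3/4 (dominant) or 1/4 (recessive).
Target: wire-haired (coat texture), drooping (ear carriage), long (fur length)
Probability = product of independent per-trait probabilities
= 3/4 × 1/4 × 1/4 = 3/64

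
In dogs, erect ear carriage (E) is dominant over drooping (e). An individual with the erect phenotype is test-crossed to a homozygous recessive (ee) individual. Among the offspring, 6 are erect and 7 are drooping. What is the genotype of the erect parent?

Test cross: ? × ee
Offspring: 6 erect, 7 drooping — approximately 1:1.
A 1:1 ratio in a test cross indicates the unknown parent is heterozygous (Ee).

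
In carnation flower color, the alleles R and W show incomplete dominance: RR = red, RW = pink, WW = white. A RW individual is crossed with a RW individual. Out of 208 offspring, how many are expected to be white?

Punnett square for RW × RW:
Offspring genotypes: 1 RR, 2 RW, 1 WW
Phenotype counts: 1 red, 2 pink, 1 white
white: 1 out of 4 → fraction 1/4
Expected count = 1/4 × 208 = 52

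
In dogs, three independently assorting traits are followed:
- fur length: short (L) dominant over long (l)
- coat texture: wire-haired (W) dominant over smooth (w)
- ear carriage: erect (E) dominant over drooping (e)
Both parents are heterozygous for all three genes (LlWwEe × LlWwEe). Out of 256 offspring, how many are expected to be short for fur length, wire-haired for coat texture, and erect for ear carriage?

Trihybrid cross: LlWwEe × LlWwEe
Each trait segregates independently with a 3:1 phenotypic ratio, so each gene contributes 3/4 (dominant) or 1/4 (recessive).
Target: short (fur length), wire-haired (coat texture), erect (ear carriage)
Probability = product of independent per-trait probabilities
= 3/4 × 3/4 × 3/4 = 27/64
Expected count = 27/64 × 256 = 108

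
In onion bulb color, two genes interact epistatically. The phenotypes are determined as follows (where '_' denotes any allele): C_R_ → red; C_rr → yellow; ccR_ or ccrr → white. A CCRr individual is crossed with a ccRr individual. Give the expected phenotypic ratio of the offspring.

Cross: CCRr × ccRr — consider each gene separately:
C gene: CC × cc → 4 Cc → 4 C_ (out of 4)
R gene: Rr × Rr → 1 RR, 2 Rr, 1 rr → 3 R_ : 1 rr (out of 4)
Genotype classes (out of 4 × 4 = 16): C_R_ = 4×3 = 12; C_rr = 4×1 = 4
Apply the phenotype rules: C_R_ (12) → red; C_rr (4) → yellow
Phenotype counts (out of 16): 12 red, 4 yellow
Ratio: 3 red : 1 yellow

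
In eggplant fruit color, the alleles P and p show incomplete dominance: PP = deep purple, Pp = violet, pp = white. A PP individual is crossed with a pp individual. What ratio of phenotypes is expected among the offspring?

Punnett square for PP × pp:
Offspring genotypes: 4 Pp
Phenotype counts: 4 violet
Ratio: all violet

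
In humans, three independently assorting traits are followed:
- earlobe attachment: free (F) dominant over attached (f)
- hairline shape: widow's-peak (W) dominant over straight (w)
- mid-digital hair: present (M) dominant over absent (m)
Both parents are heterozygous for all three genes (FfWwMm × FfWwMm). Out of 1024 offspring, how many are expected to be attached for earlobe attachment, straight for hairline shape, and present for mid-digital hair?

Trihybrid cross: FfWwMm × FfWwMm
Each trait segregates independently with a 3:1 phenotypic ratio, so each gene contributes 3/4 (dominant) or 1/4 (recessive).
Target: attached (earlobe attachment), straight (hairline shape), present (mid-digital hair)
Probability = product of independent per-trait probabilities
= 1/4 × 1/4 × 3/4 = 3/64
Expected count = 3/64 × 1024 = 48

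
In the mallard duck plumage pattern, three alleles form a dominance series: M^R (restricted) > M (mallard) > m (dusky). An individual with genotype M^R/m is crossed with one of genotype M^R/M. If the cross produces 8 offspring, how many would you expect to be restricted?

Cross: M^R/m × M^R/M
Allele dominance: M^R > M > m
Offspring genotypes: 1 M^R/M^R, 1 M^R/M, 1 M^R/m, 1 M/m
Phenotype counts: 3 restricted, 1 mallard
restricted: 3 out of 4 → fraction 3/4
Expected count = 3/4 × 8 = 6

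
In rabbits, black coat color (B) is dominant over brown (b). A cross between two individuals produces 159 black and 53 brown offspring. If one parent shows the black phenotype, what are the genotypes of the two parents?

Observed offspring: 159 black, 53 brown
The observed ratio simplifies to 3:1. Brown (bb) offspring appear, so each parent must contribute one b allele. The parent stated to show black carries B, so it is Bb. The other parent is then either Bb or bb: Bb × bb would give a 1:1 split, whereas Bb × Bb gives 3:1 — matching the data. So both parents are heterozygous (Bb × Bb).
Parent genotypes: Bb × Bb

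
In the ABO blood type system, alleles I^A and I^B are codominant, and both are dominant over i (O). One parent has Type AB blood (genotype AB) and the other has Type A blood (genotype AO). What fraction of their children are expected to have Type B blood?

Cross: AB × AO
Possible offspring genotypes: 1 AA, 1 AO, 1 AB, 1 BO
Blood type counts: 2 Type A, 1 Type AB, 1 Type B
Probability of Type B: 1/4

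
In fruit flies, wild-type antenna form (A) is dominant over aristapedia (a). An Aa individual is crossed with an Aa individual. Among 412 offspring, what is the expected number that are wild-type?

Punnett square for Aa × Aa:
Offspring genotypes: 1 AA, 2 Aa, 1 aa
wild-type: 3, aristapedia: 1
wild-type: 3 out of 4 → fraction 3/4
Expected count = 3/4 × 412 = 309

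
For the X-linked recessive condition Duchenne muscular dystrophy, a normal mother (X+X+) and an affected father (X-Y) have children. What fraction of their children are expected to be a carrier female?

Cross: X+X+ × X-Y
Offspring: 2 X+X-, 2 X+Y
Probability of a carrier female: 2/4 = 1/2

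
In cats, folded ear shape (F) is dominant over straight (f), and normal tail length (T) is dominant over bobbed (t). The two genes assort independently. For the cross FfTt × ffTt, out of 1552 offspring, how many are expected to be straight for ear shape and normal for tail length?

Dihybrid cross FfTt × ffTt — consider each gene separately:
ear shape: Ff × ff → 2 Ff, 2 ff → 2 F_ : 2 ff (out of 4)
tail length: Tt × Tt → 1 TT, 2 Tt, 1 tt → 3 T_ : 1 tt (out of 4)
Looking for: straight (ff) and normal (T_)
P(straight) = 2/4, P(normal) = 3/4
P(both) = 2/4 × 3/4 = 6/16 = 3/8
Expected count = 3/8 × 1552 = 582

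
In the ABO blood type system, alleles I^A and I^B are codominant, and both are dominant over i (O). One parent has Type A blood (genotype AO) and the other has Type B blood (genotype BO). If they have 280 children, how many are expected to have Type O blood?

Cross: AO × BO
Possible offspring genotypes: 1 AB, 1 AO, 1 BO, 1 OO
Blood type counts: 1 Type AB, 1 Type A, 1 Type B, 1 Type O
Probability of Type O: 1/4
Expected count = 1/4 × 280 = 70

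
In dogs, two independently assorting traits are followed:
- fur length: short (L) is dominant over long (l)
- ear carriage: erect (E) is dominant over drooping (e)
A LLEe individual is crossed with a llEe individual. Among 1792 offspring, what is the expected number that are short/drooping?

Dihybrid cross LLEe × llEe — consider each gene separately:
fur length: LL × ll → 4 Ll → 4 L_ (out of 4)
ear carriage: Ee × Ee → 1 EE, 2 Ee, 1 ee → 3 E_ : 1 ee (out of 4)
Combine (counts out of 4 × 4 = 16): short/erect (L_E_) = 4×3 = 12; short/drooping (L_ee) = 4×1 = 4
Phenotype counts (out of 16): 12 short/erect, 4 short/drooping
short/drooping: 4 out of 16 → fraction 1/4
Expected count = 1/4 × 1792 = 448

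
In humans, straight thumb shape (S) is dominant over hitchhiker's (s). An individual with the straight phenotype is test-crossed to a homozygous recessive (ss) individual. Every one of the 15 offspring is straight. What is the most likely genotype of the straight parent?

Test cross: ? × ss
All offspring are straight.
If the unknown parent were heterozygous (Ss), about half of 15 offspring would be hitchhiker's; none are. The unknown parent is most likely homozygous dominant (SS).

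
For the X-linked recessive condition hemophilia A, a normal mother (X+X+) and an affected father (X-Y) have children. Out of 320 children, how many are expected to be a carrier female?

Cross: X+X+ × X-Y
Offspring: 2 X+X-, 2 X+Y
Probability of a carrier female: 2/4 = 1/2
Expected count = 1/2 × 320 = 160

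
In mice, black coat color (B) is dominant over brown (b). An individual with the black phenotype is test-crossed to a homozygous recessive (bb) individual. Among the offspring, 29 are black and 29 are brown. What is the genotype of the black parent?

Test cross: ? × bb
Offspring: 29 black, 29 brown — approximately 1:1.
A 1:1 ratio in a test cross indicates the unknown parent is heterozygous (Bb).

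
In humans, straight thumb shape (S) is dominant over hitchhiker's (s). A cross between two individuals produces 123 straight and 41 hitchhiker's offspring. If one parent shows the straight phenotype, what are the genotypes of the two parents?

Observed offspring: 123 straight, 41 hitchhiker's
The observed ratio simplifies to 3:1. Hitchhiker's (ss) offspring appear, so each parent must contribute one s allele. The parent stated to show straight carries S, so it is Ss. The other parent is then either Ss or ss: Ss × ss would give a 1:1 split, whereas Ss × Ss gives 3:1 — matching the data. So both parents are heterozygous (Ss × Ss).
Parent genotypes: Ss × Ss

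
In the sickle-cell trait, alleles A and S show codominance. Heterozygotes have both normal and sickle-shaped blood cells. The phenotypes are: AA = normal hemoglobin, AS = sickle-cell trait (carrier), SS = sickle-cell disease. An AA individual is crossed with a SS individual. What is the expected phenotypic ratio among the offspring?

Punnett square for AA × SS:
Offspring genotypes: 4 AS
Phenotype counts: 4 sickle-cell trait (carrier)
Ratio: all sickle-cell trait (carrier)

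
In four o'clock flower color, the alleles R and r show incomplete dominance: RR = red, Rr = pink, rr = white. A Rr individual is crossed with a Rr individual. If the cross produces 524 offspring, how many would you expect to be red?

Punnett square for Rr × Rr:
Offspring genotypes: 1 RR, 2 Rr, 1 rr
Phenotype counts: 1 red, 2 pink, 1 white
red: 1 out of 4 → fraction 1/4
Expected count = 1/4 × 524 = 131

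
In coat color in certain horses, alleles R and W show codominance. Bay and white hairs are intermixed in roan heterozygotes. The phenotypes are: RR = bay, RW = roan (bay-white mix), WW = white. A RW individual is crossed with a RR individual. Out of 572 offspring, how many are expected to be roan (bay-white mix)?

Punnett square for RW × RR:
Offspring genotypes: 2 RR, 2 RW
Phenotype counts: 2 bay, 2 roan (bay-white mix)
roan (bay-white mix): 2 out of 4 → fraction 1/2
Expected count = 1/2 × 572 = 286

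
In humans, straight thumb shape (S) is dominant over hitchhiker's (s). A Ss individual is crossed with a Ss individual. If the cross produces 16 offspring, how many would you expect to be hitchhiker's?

Punnett square for Ss × Ss:
Offspring genotypes: 1 SS, 2 Ss, 1 ss
straight: 3, hitchhiker's: 1
hitchhiker's: 1 out of 4 → fraction 1/4
Expected count = 1/4 × 16 = 4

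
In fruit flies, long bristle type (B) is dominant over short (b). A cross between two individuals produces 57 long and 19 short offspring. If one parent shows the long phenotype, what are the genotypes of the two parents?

Observed offspring: 57 long, 19 short
The observed ratio simplifies to 3:1. Short (bb) offspring appear, so each parent must contribute one b allele. The parent stated to show long carries B, so it is Bb. The other parent is then either Bb or bb: Bb × bb would give a 1:1 split, whereas Bb × Bb gives 3:1 — matching the data. So both parents are heterozygous (Bb × Bb).
Parent genotypes: Bb × Bb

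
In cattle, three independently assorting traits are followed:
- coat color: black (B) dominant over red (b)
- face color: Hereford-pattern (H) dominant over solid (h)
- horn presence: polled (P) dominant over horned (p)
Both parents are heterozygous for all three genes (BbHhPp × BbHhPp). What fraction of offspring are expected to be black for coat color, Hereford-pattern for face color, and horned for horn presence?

Trihybrid cross: BbHhPp × BbHhPp
Each trait segregates independently with a 3:1 phenotypic ratio, so each gene contributes 3/4 (dominant) or 1/4 (recessive).
Target: black (coat color), Hereford-pattern (face color), horned (horn presence)
Probability = product of independent per-trait probabilities
= 3/4 × 3/4 × 1/4 = 9/64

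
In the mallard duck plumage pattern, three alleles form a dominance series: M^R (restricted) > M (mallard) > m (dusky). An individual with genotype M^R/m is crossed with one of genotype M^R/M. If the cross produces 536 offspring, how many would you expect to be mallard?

Cross: M^R/m × M^R/M
Allele dominance: M^R > M > m
Offspring genotypes: 1 M^R/M^R, 1 M^R/M, 1 M^R/m, 1 M/m
Phenotype counts: 3 restricted, 1 mallard
mallard: 1 out of 4 → fraction 1/4
Expected count = 1/4 × 536 = 134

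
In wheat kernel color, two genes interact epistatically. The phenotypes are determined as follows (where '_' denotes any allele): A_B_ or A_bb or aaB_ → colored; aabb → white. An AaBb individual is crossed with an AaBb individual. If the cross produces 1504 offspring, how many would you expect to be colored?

Cross: AaBb × AaBb — consider each gene separately:
A gene: Aa × Aa → 1 AA, 2 Aa, 1 aa → 3 A_ : 1 aa (out of 4)
B gene: Bb × Bb → 1 BB, 2 Bb, 1 bb → 3 B_ : 1 bb (out of 4)
Genotype classes (out of 4 × 4 = 16): A_B_ = 3×3 = 9; A_bb = 3×1 = 3; aaB_ = 1×3 = 3; aabb = 1×1 = 1
Apply the phenotype rules: A_B_ (9) + A_bb (3) + aaB_ (3) → colored; aabb (1) → white
Phenotype counts (out of 16): 15 colored, 1 white
colored: 15 out of 16 → fraction 15/16
Expected count = 15/16 × 1504 = 1410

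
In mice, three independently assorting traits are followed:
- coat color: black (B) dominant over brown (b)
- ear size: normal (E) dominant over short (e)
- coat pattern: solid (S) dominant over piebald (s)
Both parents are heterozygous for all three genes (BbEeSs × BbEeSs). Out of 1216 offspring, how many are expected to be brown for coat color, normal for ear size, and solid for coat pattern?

Trihybrid cross: BbEeSs × BbEeSs
Each trait segregates independently with a 3:1 phenotypic ratio, so each gene contributes 3/4 (dominant) or 1/4 (recessive).
Target: brown (coat color), normal (ear size), solid (coat pattern)
Probability = product of independent per-trait probabilities
= 1/4 × 3/4 × 3/4 = 9/64
Expected count = 9/64 × 1216 = 171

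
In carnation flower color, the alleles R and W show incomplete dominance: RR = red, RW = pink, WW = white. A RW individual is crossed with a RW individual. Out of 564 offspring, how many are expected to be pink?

Punnett square for RW × RW:
Offspring genotypes: 1 RR, 2 RW, 1 WW
Phenotype counts: 1 red, 2 pink, 1 white
pink: 2 out of 4 → fraction 1/2
Expected count = 1/2 × 564 = 282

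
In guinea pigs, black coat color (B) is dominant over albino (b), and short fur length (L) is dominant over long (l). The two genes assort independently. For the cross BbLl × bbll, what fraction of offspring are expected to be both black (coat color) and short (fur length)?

Dihybrid cross BbLl × bbll — consider each gene separately:
coat color: Bb × bb → 2 Bb, 2 bb → 2 B_ : 2 bb (out of 4)
fur length: Ll × ll → 2 Ll, 2 ll → 2 L_ : 2 ll (out of 4)
Looking for: black (B_) and short (L_)
P(black) = 2/4, P(short) = 2/4
P(both) = 2/4 × 2/4 = 4/16 = 1/4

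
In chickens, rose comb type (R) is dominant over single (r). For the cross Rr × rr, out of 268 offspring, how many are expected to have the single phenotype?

Punnett square for Rr × rr:
Offspring genotypes: 2 Rr, 2 rr
Total offspring: 4
Count with target: 2
Probability: 2/4 = 1/2
Expected count = 1/2 × 268 = 134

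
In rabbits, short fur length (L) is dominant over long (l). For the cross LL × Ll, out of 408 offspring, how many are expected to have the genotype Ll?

Punnett square for LL × Ll:
Offspring genotypes: 2 LL, 2 Ll
Total offspring: 4
Count with target: 2
Probability: 2/4 = 1/2
Expected count = 1/2 × 408 = 204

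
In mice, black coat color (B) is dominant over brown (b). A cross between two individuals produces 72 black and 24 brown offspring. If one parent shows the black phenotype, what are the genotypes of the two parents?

Observed offspring: 72 black, 24 brown
The observed ratio simplifies to 3:1. Brown (bb) offspring appear, so each parent must contribute one b allele. The parent stated to show black carries B, so it is Bb. The other parent is then either Bb or bb: Bb × bb would give a 1:1 split, whereas Bb × Bb gives 3:1 — matching the data. So both parents are heterozygous (Bb × Bb).
Parent genotypes: Bb × Bb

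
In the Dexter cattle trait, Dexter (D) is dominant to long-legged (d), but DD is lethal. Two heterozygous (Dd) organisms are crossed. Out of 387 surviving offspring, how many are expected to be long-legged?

Cross: Dd × Dd
Punnett square offspring (before lethality): 1 DD, 2 Dd, 1 dd
The DD genotype is lethal (embryos die); surviving offspring: 2 Dd, 1 dd
long-legged: 1 out of 3 → fraction 1/3
Expected count = 1/3 × 387 = 129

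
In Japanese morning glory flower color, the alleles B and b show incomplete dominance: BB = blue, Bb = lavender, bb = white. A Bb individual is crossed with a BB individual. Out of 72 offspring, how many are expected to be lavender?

Punnett square for Bb × BB:
Offspring genotypes: 2 BB, 2 Bb
Phenotype counts: 2 blue, 2 lavender
lavender: 2 out of 4 → fraction 1/2
Expected count = 1/2 × 72 = 36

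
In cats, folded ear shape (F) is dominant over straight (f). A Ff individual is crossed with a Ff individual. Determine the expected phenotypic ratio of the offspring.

Punnett square for Ff × Ff:
Offspring genotypes: 1 FF, 2 Ff, 1 ff
folded: 3, straight: 1
Ratio: 3:1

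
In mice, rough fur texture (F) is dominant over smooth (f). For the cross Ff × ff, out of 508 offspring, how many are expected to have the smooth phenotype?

Punnett square for Ff × ff:
Offspring genotypes: 2 Ff, 2 ff
Total offspring: 4
Count with target: 2
Probability: 2/4 = 1/2
Expected count = 1/2 × 508 = 254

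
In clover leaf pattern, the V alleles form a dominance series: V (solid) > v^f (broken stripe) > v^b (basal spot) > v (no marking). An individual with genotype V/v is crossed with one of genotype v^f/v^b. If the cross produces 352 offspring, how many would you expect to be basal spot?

Cross: V/v × v^f/v^b
Allele dominance: V > v^f > v^b > v
Offspring genotypes: 1 V/v^f, 1 V/v^b, 1 v^f/v, 1 v^b/v
Phenotype counts: 2 solid, 1 broken stripe, 1 basal spot
basal spot: 1 out of 4 → fraction 1/4
Expected count = 1/4 × 352 = 88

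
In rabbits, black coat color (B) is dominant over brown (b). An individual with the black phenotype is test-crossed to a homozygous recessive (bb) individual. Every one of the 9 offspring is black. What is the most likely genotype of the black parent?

Test cross: ? × bb
All offspring are black.
If the unknown parent were heterozygous (Bb), about half of 9 offspring would be brown; none are. The unknown parent is most likely homozygous dominant (BB).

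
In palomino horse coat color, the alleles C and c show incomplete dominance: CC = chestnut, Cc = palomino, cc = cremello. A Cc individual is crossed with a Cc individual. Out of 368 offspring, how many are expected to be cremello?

Punnett square for Cc × Cc:
Offspring genotypes: 1 CC, 2 Cc, 1 cc
Phenotype counts: 1 chestnut, 2 palomino, 1 cremello
cremello: 1 out of 4 → fraction 1/4
Expected count = 1/4 × 368 = 92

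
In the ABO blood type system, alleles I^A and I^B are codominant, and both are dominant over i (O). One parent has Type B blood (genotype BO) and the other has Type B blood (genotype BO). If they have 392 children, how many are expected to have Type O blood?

Cross: BO × BO
Possible offspring genotypes: 1 BB, 2 BO, 1 OO
Blood type counts: 3 Type B, 1 Type O
Probability of Type O: 1/4
Expected count = 1/4 × 392 = 98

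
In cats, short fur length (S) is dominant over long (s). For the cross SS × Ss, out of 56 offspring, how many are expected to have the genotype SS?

Punnett square for SS × Ss:
Offspring genotypes: 2 SS, 2 Ss
Total offspring: 4
Count with target: 2
Probability: 2/4 = 1/2
Expected count = 1/2 × 56 = 28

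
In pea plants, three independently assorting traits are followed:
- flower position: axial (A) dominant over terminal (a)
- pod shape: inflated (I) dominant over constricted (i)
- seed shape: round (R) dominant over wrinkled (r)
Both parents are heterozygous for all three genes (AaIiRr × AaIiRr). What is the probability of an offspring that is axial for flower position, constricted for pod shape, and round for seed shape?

Trihybrid cross: AaIiRr × AaIiRr
Each trait segregates independently with a 3:1 phenotypic ratio, so each gene contributes 3/4 (dominant) or 1/4 (recessive).
Target: axial (flower position), constricted (pod shape), round (seed shape)
Probability = product of independent per-trait probabilities
= 3/4 × 1/4 × 3/4 = 9/64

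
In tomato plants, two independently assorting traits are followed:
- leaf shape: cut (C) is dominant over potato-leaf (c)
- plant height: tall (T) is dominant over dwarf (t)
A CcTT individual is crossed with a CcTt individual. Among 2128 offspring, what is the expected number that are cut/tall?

Dihybrid cross CcTT × CcTt — consider each gene separately:
leaf shape: Cc × Cc → 1 CC, 2 Cc, 1 cc → 3 C_ : 1 cc (out of 4)
plant height: TT × Tt → 2 TT, 2 Tt → 4 T_ (out of 4)
Combine (counts out of 4 × 4 = 16): cut/tall (C_T_) = 3×4 = 12; potato-leaf/tall (ccT_) = 1×4 = 4
Phenotype counts (out of 16): 12 cut/tall, 4 potato-leaf/tall
cut/tall: 12 out of 16 → fraction 3/4
Expected count = 3/4 × 2128 = 1596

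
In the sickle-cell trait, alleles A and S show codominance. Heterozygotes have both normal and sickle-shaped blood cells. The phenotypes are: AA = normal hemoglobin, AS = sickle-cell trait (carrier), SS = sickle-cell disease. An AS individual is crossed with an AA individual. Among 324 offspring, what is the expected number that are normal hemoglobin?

Punnett square for AS × AA:
Offspring genotypes: 2 AA, 2 AS
Phenotype counts: 2 normal hemoglobin, 2 sickle-cell trait (carrier)
normal hemoglobin: 2 out of 4 → fraction 1/2
Expected count = 1/2 × 324 = 162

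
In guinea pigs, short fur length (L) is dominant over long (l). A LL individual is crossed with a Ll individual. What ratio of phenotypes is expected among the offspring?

Punnett square for LL × Ll:
Offspring genotypes: 2 LL, 2 Ll
short: 4, long: 0
Ratio: all short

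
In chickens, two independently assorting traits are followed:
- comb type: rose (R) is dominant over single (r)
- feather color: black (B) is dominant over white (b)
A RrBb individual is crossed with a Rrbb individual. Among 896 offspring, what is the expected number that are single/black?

Dihybrid cross RrBb × Rrbb — consider each gene separately:
comb type: Rr × Rr → 1 RR, 2 Rr, 1 rr → 3 R_ : 1 rr (out of 4)
feather color: Bb × bb → 2 Bb, 2 bb → 2 B_ : 2 bb (out of 4)
Combine (counts out of 4 × 4 = 16): rose/black (R_B_) = 3×2 = 6; rose/white (R_bb) = 3×2 = 6; single/black (rrB_) = 1×2 = 2; single/white (rrbb) = 1×2 = 2
Phenotype counts (out of 16): 6 rose/black, 6 rose/white, 2 single/black, 2 single/white
single/black: 2 out of 16 → fraction 1/8
Expected count = 1/8 × 896 = 112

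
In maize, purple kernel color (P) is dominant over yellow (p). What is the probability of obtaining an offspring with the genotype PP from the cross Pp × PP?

Punnett square for Pp × PP:
Offspring genotypes: 2 PP, 2 Pp
Total offspring: 4
Count with target: 2
Probability: 2/4 = 1/2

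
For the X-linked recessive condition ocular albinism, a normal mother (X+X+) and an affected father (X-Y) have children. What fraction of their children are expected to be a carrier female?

Cross: X+X+ × X-Y
Offspring: 2 X+X-, 2 X+Y
Probability of a carrier female: 2/4 = 1/2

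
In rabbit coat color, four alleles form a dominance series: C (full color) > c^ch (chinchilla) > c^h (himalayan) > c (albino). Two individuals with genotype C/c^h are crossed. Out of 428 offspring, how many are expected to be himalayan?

Cross: C/c^h × C/c^h
Allele dominance: C > c^ch > c^h > c
Offspring genotypes: 1 C/C, 2 C/c^h, 1 c^h/c^h
Phenotype counts: 3 full color, 1 himalayan
himalayan: 1 out of 4 → fraction 1/4
Expected count = 1/4 × 428 = 107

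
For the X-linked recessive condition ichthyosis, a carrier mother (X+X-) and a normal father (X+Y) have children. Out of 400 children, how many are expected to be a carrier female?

Cross: X+X- × X+Y
Offspring: 1 X+X+, 1 X+Y, 1 X+X-, 1 X-Y
Probability of a carrier female: 1/4
Expected count = 1/4 × 400 = 100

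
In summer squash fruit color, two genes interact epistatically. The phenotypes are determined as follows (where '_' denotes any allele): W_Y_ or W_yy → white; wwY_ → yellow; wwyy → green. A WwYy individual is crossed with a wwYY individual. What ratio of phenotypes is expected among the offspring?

Cross: WwYy × wwYY — consider each gene separately:
W gene: Ww × ww → 2 Ww, 2 ww → 2 W_ : 2 ww (out of 4)
Y gene: Yy × YY → 2 YY, 2 Yy → 4 Y_ (out of 4)
Genotype classes (out of 4 × 4 = 16): W_Y_ = 2×4 = 8; wwY_ = 2×4 = 8
Apply the phenotype rules: W_Y_ (8) → white; wwY_ (8) → yellow
Phenotype counts (out of 16): 8 white, 8 yellow
Ratio: 1 white : 1 yellow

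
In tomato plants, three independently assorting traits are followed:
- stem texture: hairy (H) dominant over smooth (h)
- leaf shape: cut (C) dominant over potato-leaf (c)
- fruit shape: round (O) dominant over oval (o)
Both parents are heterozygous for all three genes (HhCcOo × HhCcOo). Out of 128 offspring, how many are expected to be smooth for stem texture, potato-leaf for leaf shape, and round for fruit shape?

Trihybrid cross: HhCcOo × HhCcOo
Each trait segregates independently with a 3:1 phenotypic ratio, so each gene contributes 3/4 (dominant) or 1/4 (recessive).
Target: smooth (stem texture), potato-leaf (leaf shape), round (fruit shape)
Probability = product of independent per-trait probabilities
= 1/4 × 1/4 × 3/4 = 3/64
Expected count = 3/64 × 128 = 6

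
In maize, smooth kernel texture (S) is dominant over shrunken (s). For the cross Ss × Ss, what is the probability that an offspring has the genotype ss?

Punnett square for Ss × Ss:
Offspring genotypes: 1 SS, 2 Ss, 1 ss
Total offspring: 4
Count with target: 1
Probability: 1/4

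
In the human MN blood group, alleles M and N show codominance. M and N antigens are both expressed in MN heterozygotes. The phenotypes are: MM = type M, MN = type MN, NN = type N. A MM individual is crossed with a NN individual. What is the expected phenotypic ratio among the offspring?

Punnett square for MM × NN:
Offspring genotypes: 4 MN
Phenotype counts: 4 type MN
Ratio: all type MN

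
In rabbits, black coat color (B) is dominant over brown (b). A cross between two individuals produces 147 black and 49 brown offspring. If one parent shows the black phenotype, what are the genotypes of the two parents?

Observed offspring: 147 black, 49 brown
The observed ratio simplifies to 3:1. Brown (bb) offspring appear, so each parent must contribute one b allele. The parent stated to show black carries B, so it is Bb. The other parent is then either Bb or bb: Bb × bb would give a 1:1 split, whereas Bb × Bb gives 3:1 — matching the data. So both parents are heterozygous (Bb × Bb).
Parent genotypes: Bb × Bb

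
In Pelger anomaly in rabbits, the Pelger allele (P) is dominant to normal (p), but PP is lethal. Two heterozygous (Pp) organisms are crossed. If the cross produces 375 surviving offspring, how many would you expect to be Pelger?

Cross: Pp × Pp
Punnett square offspring (before lethality): 1 PP, 2 Pp, 1 pp
The PP genotype is lethal (embryos die); surviving offspring: 2 Pp, 1 pp
Pelger: 2 out of 3 → fraction 2/3
Expected count = 2/3 × 375 = 250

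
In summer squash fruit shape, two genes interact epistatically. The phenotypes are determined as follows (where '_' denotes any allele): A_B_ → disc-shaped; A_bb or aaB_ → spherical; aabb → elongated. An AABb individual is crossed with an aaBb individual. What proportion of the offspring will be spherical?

Cross: AABb × aaBb — consider each gene separately:
A gene: AA × aa → 4 Aa → 4 A_ (out of 4)
B gene: Bb × Bb → 1 BB, 2 Bb, 1 bb → 3 B_ : 1 bb (out of 4)
Genotype classes (out of 4 × 4 = 16): A_B_ = 4×3 = 12; A_bb = 4×1 = 4
Apply the phenotype rules: A_B_ (12) → disc-shaped; A_bb (4) → spherical
Phenotype counts (out of 16): 12 disc-shaped, 4 spherical
spherical: 4 out of 16
Probability: 4/16 = 1/4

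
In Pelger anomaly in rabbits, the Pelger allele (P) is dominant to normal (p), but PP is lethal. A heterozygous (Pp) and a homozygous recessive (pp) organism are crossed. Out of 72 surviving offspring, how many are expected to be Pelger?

Cross: Pp × pp
Punnett square offspring (before lethality): 2 Pp, 2 pp
No PP offspring are produced in this cross.
Pelger: 2 out of 4 → fraction 1/2
Expected count = 1/2 × 72 = 36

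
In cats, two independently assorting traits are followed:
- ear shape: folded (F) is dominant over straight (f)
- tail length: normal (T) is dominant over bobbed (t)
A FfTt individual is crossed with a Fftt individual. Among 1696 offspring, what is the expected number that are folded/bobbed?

Dihybrid cross FfTt × Fftt — consider each gene separately:
ear shape: Ff × Ff → 1 FF, 2 Ff, 1 ff → 3 F_ : 1 ff (out of 4)
tail length: Tt × tt → 2 Tt, 2 tt → 2 T_ : 2 tt (out of 4)
Combine (counts out of 4 × 4 = 16): folded/normal (F_T_) = 3×2 = 6; folded/bobbed (F_tt) = 3×2 = 6; straight/normal (ffT_) = 1×2 = 2; straight/bobbed (fftt) = 1×2 = 2
Phenotype counts (out of 16): 6 folded/normal, 6 folded/bobbed, 2 straight/normal, 2 straight/bobbed
folded/bobbed: 6 out of 16 → fraction 3/8
Expected count = 3/8 × 1696 = 636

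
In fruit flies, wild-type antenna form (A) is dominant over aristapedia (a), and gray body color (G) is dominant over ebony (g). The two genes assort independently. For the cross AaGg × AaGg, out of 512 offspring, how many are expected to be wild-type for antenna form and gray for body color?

Dihybrid cross AaGg × AaGg — consider each gene separately:
antenna form: Aa × Aa → 1 AA, 2 Aa, 1 aa → 3 A_ : 1 aa (out of 4)
body color: Gg × Gg → 1 GG, 2 Gg, 1 gg → 3 G_ : 1 gg (out of 4)
Looking for: wild-type (A_) and gray (G_)
P(wild-type) = 3/4, P(gray) = 3/4
P(both) = 3/4 × 3/4 = 9/16
Expected count = 9/16 × 512 = 288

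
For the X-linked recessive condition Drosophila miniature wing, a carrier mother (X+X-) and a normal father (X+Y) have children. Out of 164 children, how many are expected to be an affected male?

Cross: X+X- × X+Y
Offspring: 1 X+X+, 1 X+Y, 1 X+X-, 1 X-Y
Probability of an affected male: 1/4
Expected count = 1/4 × 164 = 41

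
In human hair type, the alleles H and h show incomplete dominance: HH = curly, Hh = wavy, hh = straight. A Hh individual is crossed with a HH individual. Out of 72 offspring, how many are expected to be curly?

Punnett square for Hh × HH:
Offspring genotypes: 2 HH, 2 Hh
Phenotype counts: 2 curly, 2 wavy
curly: 2 out of 4 → fraction 1/2
Expected count = 1/2 × 72 = 36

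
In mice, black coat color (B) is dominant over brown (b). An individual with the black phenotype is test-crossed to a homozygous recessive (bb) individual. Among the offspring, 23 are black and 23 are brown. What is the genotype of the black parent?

Test cross: ? × bb
Offspring: 23 black, 23 brown — approximately 1:1.
A 1:1 ratio in a test cross indicates the unknown parent is heterozygous (Bb).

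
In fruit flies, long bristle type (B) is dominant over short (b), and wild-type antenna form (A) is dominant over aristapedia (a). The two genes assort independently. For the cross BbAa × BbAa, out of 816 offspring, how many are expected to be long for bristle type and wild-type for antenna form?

Dihybrid cross BbAa × BbAa — consider each gene separately:
bristle type: Bb × Bb → 1 BB, 2 Bb, 1 bb → 3 B_ : 1 bb (out of 4)
antenna form: Aa × Aa → 1 AA, 2 Aa, 1 aa → 3 A_ : 1 aa (out of 4)
Looking for: long (B_) and wild-type (A_)
P(long) = 3/4, P(wild-type) = 3/4
P(both) = 3/4 × 3/4 = 9/16
Expected count = 9/16 × 816 = 459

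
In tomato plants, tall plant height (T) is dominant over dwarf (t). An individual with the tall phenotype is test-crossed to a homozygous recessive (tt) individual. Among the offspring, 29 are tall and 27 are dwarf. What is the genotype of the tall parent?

Test cross: ? × tt
Offspring: 29 tall, 27 dwarf — approximately 1:1.
A 1:1 ratio in a test cross indicates the unknown parent is heterozygous (Tt).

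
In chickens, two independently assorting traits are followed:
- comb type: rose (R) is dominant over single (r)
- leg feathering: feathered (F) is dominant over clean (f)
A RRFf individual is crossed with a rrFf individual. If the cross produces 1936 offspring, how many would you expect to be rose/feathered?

Dihybrid cross RRFf × rrFf — consider each gene separately:
comb type: RR × rr → 4 Rr → 4 R_ (out of 4)
leg feathering: Ff × Ff → 1 FF, 2 Ff, 1 ff → 3 F_ : 1 ff (out of 4)
Combine (counts out of 4 × 4 = 16): rose/feathered (R_F_) = 4×3 = 12; rose/clean (R_ff) = 4×1 = 4
Phenotype counts (out of 16): 12 rose/feathered, 4 rose/clean
rose/feathered: 12 out of 16 → fraction 3/4
Expected count = 3/4 × 1936 = 1452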